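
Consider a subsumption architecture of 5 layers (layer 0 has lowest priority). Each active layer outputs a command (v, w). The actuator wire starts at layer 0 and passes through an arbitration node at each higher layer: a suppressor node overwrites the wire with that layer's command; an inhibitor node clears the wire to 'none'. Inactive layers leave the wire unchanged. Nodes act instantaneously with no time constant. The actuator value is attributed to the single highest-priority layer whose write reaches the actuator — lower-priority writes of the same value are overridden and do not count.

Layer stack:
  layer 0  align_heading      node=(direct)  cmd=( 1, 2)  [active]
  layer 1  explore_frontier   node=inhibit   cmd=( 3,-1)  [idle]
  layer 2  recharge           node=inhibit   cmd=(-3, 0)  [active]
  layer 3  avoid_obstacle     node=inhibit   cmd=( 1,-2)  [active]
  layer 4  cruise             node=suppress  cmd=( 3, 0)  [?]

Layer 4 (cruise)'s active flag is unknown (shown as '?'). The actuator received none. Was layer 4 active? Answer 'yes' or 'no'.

If layer 4 is active=yes:
  actuator would be (3, 0)
If layer 4 is active=no:
  actuator would be none
Observed none, so layer 4 was idle.

no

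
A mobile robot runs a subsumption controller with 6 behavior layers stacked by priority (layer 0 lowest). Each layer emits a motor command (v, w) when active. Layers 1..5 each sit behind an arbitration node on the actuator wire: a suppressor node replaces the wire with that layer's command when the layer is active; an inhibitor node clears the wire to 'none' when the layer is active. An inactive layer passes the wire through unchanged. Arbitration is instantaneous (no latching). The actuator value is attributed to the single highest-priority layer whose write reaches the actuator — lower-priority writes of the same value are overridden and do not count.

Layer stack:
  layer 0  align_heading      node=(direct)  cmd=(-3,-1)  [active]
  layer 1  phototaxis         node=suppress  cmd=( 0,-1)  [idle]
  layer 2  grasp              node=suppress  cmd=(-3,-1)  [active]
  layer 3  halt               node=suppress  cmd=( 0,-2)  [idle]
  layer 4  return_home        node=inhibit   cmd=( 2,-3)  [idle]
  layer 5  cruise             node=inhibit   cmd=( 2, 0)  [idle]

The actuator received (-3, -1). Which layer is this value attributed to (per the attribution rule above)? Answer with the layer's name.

[0] align_heading on; wire := (-3, -1)
[1] phototaxis off; pass (-3, -1)
[2] grasp on (suppress); wire := (-3, -1)
[3] halt off; pass (-3, -1)
[4] return_home off; pass (-3, -1)
[5] cruise off; pass (-3, -1)
output (-3, -1)
last writer: layer 2 = grasp

grasp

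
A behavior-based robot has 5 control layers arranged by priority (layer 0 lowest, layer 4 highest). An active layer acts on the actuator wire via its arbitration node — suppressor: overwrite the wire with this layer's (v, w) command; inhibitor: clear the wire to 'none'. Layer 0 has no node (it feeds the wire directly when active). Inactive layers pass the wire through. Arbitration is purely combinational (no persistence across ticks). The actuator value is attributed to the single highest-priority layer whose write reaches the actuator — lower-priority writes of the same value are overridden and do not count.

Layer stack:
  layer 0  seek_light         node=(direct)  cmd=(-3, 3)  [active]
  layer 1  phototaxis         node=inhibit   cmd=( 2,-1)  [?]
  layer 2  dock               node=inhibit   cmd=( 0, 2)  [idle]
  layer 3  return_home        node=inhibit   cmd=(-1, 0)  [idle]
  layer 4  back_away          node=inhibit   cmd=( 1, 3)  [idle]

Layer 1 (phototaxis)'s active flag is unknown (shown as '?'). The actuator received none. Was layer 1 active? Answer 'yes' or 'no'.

If layer 1 is active=yes:
  actuator would be none
If layer 1 is active=no:
  actuator would be (-3, 3)
Observed none, so layer 1 was active.

yes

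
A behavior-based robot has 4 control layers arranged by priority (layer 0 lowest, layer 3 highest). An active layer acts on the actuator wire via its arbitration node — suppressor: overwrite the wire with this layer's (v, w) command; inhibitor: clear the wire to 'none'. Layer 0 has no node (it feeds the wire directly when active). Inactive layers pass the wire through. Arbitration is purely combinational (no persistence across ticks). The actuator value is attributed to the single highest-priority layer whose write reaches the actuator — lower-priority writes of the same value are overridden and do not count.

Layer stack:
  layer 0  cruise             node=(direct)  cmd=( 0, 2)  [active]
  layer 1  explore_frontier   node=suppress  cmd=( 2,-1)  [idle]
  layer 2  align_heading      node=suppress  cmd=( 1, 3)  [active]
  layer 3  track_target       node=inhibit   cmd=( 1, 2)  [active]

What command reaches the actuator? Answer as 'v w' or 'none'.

L0 cruise: active, feeds wire = (0, 2)
L1 explore_frontier: idle → wire stays (0, 2)
L2 align_heading: active, suppressor → wire = (1, 3)
L3 track_target: active, inhibitor → wire = none
actuator = none

none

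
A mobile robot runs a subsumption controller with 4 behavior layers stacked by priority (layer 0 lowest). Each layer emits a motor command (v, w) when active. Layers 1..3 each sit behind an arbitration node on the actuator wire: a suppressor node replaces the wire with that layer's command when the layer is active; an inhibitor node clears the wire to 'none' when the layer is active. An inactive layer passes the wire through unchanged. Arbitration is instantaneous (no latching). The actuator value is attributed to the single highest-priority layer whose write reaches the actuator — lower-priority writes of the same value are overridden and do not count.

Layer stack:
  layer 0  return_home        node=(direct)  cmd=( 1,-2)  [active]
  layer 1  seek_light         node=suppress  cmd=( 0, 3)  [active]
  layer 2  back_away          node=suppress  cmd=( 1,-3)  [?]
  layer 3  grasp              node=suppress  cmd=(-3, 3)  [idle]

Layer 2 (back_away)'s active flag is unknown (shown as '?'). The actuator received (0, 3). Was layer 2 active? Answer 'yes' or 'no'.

If layer 2 is active=yes:
  actuator would be (1, -3)
If layer 2 is active=no:
  actuator would be (0, 3)
Observed (0, 3), so layer 2 was idle.

no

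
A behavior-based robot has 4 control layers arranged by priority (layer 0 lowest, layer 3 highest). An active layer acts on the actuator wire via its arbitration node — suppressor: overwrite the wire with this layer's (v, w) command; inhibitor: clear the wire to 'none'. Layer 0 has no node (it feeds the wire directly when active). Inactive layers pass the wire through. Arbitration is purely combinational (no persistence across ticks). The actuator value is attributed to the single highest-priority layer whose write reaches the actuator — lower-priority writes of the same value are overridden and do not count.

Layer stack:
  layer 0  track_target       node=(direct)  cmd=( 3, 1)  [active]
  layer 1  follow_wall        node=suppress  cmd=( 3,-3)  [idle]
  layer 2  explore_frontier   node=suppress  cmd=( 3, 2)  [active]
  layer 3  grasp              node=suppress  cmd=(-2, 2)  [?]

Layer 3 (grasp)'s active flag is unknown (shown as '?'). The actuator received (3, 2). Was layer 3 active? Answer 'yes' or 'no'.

no

If layer 3 is active=yes:
  actuator would be (-2, 2)
If layer 3 is active=no:
  actuator would be (3, 2)
Observed (3, 2), so layer 3 was idle.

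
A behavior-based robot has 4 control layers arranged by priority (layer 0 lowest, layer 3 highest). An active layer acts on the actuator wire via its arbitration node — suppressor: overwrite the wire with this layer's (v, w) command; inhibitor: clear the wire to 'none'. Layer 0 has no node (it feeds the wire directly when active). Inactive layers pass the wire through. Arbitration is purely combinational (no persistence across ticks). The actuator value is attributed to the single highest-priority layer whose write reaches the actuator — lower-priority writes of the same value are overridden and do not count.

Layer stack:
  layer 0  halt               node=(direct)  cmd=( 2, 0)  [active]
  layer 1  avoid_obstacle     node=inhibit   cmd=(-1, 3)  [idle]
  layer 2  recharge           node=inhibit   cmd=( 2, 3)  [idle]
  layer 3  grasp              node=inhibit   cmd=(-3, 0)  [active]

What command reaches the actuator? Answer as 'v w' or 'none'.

none

layer 0 (halt) active — direct: (2, 0)
layer 1 (avoid_obstacle) idle — unchanged: (2, 0)
layer 2 (recharge) idle — unchanged: (2, 0)
layer 3 (grasp) active — inhibits: none
→ actuator none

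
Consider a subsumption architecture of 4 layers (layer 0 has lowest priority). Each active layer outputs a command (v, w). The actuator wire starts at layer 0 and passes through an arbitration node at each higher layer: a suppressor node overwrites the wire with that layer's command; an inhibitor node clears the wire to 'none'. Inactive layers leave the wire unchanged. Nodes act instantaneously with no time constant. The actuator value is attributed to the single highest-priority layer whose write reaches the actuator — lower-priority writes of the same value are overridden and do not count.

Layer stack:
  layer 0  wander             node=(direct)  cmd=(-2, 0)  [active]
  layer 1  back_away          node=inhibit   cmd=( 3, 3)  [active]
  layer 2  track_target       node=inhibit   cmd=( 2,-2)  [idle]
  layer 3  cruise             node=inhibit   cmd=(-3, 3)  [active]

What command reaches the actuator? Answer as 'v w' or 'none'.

[0] wander on; wire := (-2, 0)
[1] back_away on (inhibit); wire := none
[2] track_target off; pass none
[3] cruise on (inhibit); wire := none
output none

none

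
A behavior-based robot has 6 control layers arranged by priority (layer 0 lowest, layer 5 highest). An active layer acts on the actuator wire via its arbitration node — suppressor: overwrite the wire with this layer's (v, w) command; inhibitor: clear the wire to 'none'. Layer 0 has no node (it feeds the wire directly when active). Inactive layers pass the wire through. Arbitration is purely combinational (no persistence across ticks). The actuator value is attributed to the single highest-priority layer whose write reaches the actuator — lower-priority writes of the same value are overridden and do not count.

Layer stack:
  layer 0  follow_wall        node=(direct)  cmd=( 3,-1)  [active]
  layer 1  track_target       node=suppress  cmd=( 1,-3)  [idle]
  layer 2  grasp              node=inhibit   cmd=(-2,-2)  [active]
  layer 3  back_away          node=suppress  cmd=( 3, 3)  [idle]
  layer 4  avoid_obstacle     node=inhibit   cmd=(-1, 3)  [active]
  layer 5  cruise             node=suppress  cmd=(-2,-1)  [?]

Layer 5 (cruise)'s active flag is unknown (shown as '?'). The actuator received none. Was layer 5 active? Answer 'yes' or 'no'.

If layer 5 is active=yes:
  actuator would be (-2, -1)
If layer 5 is active=no:
  actuator would be none
Observed none, so layer 5 was idle.

no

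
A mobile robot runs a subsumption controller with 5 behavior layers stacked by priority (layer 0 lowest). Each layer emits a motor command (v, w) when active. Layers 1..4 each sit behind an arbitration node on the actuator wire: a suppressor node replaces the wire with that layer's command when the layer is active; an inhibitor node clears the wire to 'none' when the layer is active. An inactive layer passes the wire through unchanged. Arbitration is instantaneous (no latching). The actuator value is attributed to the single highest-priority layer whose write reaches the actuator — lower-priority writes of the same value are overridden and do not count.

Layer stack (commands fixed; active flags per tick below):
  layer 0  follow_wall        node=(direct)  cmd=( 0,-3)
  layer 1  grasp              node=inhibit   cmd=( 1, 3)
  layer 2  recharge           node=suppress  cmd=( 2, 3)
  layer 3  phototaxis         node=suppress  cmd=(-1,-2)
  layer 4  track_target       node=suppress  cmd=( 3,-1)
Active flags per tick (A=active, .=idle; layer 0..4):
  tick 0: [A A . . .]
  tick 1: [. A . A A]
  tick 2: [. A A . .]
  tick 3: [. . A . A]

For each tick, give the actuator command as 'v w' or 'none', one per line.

tick 0:
  layer 0 (follow_wall) active — direct: (0, -3)
  layer 1 (grasp) active — inhibits: none
  layer 2 (recharge) idle — unchanged: none
  layer 3 (phototaxis) idle — unchanged: none
  layer 4 (track_target) idle — unchanged: none
  → actuator none
tick 1:
  layer 0 (follow_wall) idle — none
  layer 1 (grasp) active — inhibits: none
  layer 2 (recharge) idle — unchanged: none
  layer 3 (phototaxis) active — suppresses: (-1, -2)
  layer 4 (track_target) active — suppresses: (3, -1)
  → actuator (3, -1)
tick 2:
  layer 0 (follow_wall) idle — none
  layer 1 (grasp) active — inhibits: none
  layer 2 (recharge) active — suppresses: (2, 3)
  layer 3 (phototaxis) idle — unchanged: (2, 3)
  layer 4 (track_target) idle — unchanged: (2, 3)
  → actuator (2, 3)
tick 3:
  layer 0 (follow_wall) idle — none
  layer 1 (grasp) idle — unchanged: none
  layer 2 (recharge) active — suppresses: (2, 3)
  layer 3 (phototaxis) idle — unchanged: (2, 3)
  layer 4 (track_target) active — suppresses: (3, -1)
  → actuator (3, -1)

none
3 -1
2 3
3 -1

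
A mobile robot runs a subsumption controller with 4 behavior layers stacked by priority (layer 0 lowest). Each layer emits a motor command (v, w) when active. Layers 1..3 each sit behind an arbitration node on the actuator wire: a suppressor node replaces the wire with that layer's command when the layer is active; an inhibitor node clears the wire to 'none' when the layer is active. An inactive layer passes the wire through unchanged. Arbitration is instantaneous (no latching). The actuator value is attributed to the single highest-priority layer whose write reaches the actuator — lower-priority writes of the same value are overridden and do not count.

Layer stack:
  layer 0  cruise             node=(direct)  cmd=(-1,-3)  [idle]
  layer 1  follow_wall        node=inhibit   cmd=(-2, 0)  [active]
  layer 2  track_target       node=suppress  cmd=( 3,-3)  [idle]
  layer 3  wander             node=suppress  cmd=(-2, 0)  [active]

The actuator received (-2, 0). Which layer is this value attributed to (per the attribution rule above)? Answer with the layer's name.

L0 cruise: idle → wire = none
L1 follow_wall: active, inhibitor → wire = none
L2 track_target: idle → wire stays none
L3 wander: active, suppressor → wire = (-2, 0)
actuator = (-2, 0)
last writer: layer 3 = wander

wander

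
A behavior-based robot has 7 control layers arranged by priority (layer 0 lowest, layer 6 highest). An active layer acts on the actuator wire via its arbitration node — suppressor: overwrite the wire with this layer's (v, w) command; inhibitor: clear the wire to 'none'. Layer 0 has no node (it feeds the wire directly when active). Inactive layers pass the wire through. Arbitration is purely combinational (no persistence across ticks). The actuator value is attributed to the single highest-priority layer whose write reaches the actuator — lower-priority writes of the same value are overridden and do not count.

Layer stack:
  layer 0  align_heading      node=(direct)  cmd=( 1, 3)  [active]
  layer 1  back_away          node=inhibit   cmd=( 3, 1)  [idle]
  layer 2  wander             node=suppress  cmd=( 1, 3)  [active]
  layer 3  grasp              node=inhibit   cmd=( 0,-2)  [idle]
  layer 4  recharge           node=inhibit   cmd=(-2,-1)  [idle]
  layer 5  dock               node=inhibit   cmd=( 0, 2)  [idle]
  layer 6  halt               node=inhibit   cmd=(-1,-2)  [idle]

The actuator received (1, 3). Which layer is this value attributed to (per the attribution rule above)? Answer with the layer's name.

wander

[0] align_heading on; wire := (1, 3)
[1] back_away off; pass (1, 3)
[2] wander on (suppress); wire := (1, 3)
[3] grasp off; pass (1, 3)
[4] recharge off; pass (1, 3)
[5] dock off; pass (1, 3)
[6] halt off; pass (1, 3)
output (1, 3)
last writer: layer 2 = wander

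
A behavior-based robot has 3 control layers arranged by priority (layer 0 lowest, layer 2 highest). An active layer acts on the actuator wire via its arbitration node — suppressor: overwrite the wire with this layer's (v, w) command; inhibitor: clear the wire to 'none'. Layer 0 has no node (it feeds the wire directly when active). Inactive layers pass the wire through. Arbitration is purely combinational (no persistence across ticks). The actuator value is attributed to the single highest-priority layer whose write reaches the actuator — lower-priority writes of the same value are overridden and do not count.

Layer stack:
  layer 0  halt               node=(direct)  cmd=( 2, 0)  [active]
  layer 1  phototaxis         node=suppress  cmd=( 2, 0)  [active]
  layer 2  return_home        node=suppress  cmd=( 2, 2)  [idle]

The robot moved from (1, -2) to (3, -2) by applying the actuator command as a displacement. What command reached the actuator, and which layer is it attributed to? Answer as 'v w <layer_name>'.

2 0 phototaxis

displacement = (3, -2) − (1, -2) = (2, 0)
layer 0 (halt) active — direct: (2, 0)
layer 1 (phototaxis) active — suppresses: (2, 0)
layer 2 (return_home) idle — unchanged: (2, 0)
→ actuator (2, 0) — from layer 1 (phototaxis)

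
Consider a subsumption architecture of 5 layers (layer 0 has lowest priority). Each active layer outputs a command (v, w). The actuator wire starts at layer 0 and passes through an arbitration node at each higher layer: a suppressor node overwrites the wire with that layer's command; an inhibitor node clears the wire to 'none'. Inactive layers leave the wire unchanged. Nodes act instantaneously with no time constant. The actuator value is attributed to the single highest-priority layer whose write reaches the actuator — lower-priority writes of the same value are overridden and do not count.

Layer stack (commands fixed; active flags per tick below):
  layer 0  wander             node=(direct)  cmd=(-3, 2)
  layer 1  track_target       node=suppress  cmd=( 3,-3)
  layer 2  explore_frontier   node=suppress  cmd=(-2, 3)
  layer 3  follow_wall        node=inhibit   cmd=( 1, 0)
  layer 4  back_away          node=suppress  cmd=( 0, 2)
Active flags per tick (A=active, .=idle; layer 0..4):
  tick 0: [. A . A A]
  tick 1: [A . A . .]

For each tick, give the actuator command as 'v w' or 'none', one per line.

tick 0:
  L0 wander: idle → wire = none
  L1 track_target: active, suppressor → wire = (3, -3)
  L2 explore_frontier: idle → wire stays (3, -3)
  L3 follow_wall: active, inhibitor → wire = none
  L4 back_away: active, suppressor → wire = (0, 2)
  actuator = (0, 2)
tick 1:
  L0 wander: active, feeds wire = (-3, 2)
  L1 track_target: idle → wire stays (-3, 2)
  L2 explore_frontier: active, suppressor → wire = (-2, 3)
  L3 follow_wall: idle → wire stays (-2, 3)
  L4 back_away: idle → wire stays (-2, 3)
  actuator = (-2, 3)

0 2
-2 3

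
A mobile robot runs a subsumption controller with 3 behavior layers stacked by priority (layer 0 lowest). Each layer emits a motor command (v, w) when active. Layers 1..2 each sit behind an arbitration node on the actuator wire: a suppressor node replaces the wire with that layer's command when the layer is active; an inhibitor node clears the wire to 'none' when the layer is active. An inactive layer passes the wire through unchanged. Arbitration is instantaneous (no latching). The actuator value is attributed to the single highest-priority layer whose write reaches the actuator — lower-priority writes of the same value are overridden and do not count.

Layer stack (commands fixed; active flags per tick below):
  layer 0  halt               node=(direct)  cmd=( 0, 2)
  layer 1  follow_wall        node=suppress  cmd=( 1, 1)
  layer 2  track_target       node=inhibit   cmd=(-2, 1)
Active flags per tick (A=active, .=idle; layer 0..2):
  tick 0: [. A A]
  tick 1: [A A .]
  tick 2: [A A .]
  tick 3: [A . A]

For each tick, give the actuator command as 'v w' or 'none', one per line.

none
1 1
1 1
none

tick 0:
  layer 0 (halt) idle — none
  layer 1 (follow_wall) active — suppresses: (1, 1)
  layer 2 (track_target) active — inhibits: none
  → actuator none
tick 1:
  layer 0 (halt) active — direct: (0, 2)
  layer 1 (follow_wall) active — suppresses: (1, 1)
  layer 2 (track_target) idle — unchanged: (1, 1)
  → actuator (1, 1)
tick 2:
  layer 0 (halt) active — direct: (0, 2)
  layer 1 (follow_wall) active — suppresses: (1, 1)
  layer 2 (track_target) idle — unchanged: (1, 1)
  → actuator (1, 1)
tick 3:
  layer 0 (halt) active — direct: (0, 2)
  layer 1 (follow_wall) idle — unchanged: (0, 2)
  layer 2 (track_target) active — inhibits: none
  → actuator none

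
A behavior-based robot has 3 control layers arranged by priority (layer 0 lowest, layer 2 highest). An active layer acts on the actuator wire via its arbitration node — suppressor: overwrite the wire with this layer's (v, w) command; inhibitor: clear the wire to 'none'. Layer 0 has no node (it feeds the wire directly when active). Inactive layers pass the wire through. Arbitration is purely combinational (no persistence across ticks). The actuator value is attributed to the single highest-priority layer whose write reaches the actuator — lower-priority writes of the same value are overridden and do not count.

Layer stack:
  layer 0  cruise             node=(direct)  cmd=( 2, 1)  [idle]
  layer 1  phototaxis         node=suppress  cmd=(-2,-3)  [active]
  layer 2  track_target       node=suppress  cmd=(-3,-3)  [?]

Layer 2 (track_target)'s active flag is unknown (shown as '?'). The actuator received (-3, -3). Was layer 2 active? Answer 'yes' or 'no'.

If layer 2 is active=yes:
  actuator would be (-3, -3)
If layer 2 is active=no:
  actuator would be (-2, -3)
Observed (-3, -3), so layer 2 was active.

yes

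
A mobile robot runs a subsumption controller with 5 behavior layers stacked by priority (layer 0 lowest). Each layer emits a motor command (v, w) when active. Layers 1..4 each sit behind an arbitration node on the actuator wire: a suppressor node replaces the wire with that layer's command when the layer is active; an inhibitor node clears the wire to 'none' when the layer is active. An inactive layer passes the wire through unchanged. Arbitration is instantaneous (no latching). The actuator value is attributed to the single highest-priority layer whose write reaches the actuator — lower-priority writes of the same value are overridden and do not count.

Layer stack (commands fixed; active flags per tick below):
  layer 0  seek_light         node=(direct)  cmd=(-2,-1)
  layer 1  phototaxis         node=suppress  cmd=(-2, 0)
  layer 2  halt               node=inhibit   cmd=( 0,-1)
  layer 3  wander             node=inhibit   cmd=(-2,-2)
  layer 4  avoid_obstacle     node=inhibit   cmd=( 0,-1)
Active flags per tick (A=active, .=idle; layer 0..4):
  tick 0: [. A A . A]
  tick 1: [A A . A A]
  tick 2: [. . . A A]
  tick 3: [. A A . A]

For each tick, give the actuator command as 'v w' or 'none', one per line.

tick 0:
  [0] seek_light off; wire := none
  [1] phototaxis on (suppress); wire := (-2, 0)
  [2] halt on (inhibit); wire := none
  [3] wander off; pass none
  [4] avoid_obstacle on (inhibit); wire := none
  output none
tick 1:
  [0] seek_light on; wire := (-2, -1)
  [1] phototaxis on (suppress); wire := (-2, 0)
  [2] halt off; pass (-2, 0)
  [3] wander on (inhibit); wire := none
  [4] avoid_obstacle on (inhibit); wire := none
  output none
tick 2:
  [0] seek_light off; wire := none
  [1] phototaxis off; pass none
  [2] halt off; pass none
  [3] wander on (inhibit); wire := none
  [4] avoid_obstacle on (inhibit); wire := none
  output none
tick 3:
  [0] seek_light off; wire := none
  [1] phototaxis on (suppress); wire := (-2, 0)
  [2] halt on (inhibit); wire := none
  [3] wander off; pass none
  [4] avoid_obstacle on (inhibit); wire := none
  output none

none
none
none
none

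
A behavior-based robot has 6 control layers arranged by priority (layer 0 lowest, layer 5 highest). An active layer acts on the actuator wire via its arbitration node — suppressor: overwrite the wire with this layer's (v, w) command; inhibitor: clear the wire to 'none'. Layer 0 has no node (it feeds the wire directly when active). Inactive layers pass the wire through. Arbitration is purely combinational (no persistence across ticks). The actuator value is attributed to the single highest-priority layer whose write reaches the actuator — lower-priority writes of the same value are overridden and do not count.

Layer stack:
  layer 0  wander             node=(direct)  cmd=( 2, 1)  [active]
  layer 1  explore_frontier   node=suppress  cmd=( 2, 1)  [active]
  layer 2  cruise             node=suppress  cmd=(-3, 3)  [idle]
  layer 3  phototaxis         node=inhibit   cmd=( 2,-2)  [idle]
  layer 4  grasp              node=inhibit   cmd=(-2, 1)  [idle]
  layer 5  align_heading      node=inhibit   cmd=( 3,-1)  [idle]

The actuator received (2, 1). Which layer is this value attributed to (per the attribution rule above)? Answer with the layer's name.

layer 0 (wander) active — direct: (2, 1)
layer 1 (explore_frontier) active — suppresses: (2, 1)
layer 2 (cruise) idle — unchanged: (2, 1)
layer 3 (phototaxis) idle — unchanged: (2, 1)
layer 4 (grasp) idle — unchanged: (2, 1)
layer 5 (align_heading) idle — unchanged: (2, 1)
→ actuator (2, 1)
last writer: layer 1 = explore_frontier

explore_frontier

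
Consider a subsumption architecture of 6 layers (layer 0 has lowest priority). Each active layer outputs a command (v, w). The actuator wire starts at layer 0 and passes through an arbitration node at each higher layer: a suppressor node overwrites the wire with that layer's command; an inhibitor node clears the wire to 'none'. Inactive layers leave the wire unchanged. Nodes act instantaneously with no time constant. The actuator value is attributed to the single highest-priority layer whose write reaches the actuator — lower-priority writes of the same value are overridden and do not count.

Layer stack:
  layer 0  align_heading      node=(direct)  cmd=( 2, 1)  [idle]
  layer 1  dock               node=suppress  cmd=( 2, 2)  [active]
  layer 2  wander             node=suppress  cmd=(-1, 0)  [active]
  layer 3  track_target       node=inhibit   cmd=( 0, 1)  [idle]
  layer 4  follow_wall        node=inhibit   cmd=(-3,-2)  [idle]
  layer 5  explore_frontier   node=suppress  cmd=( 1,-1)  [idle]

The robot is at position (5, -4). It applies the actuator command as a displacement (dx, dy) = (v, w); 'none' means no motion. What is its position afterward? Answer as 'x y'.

L0 align_heading: idle → wire = none
L1 dock: active, suppressor → wire = (2, 2)
L2 wander: active, suppressor → wire = (-1, 0)
L3 track_target: idle → wire stays (-1, 0)
L4 follow_wall: idle → wire stays (-1, 0)
L5 explore_frontier: idle → wire stays (-1, 0)
actuator = (-1, 0)
position: (5, -4) + (-1, 0) = (4, -4)

4 -4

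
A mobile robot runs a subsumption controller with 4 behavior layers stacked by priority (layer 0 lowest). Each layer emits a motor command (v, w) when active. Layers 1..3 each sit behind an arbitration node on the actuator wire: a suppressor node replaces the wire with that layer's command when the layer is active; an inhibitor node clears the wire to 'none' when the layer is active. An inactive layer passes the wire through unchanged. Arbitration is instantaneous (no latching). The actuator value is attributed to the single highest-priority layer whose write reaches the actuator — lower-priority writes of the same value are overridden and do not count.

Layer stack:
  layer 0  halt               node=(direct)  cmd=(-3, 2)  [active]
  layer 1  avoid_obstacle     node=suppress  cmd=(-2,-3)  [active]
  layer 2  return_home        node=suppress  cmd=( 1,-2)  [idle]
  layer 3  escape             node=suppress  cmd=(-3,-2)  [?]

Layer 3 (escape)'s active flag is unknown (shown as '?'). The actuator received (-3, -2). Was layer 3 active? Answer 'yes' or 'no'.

If layer 3 is active=yes:
  actuator would be (-3, -2)
If layer 3 is active=no:
  actuator would be (-2, -3)
Observed (-3, -2), so layer 3 was active.

yes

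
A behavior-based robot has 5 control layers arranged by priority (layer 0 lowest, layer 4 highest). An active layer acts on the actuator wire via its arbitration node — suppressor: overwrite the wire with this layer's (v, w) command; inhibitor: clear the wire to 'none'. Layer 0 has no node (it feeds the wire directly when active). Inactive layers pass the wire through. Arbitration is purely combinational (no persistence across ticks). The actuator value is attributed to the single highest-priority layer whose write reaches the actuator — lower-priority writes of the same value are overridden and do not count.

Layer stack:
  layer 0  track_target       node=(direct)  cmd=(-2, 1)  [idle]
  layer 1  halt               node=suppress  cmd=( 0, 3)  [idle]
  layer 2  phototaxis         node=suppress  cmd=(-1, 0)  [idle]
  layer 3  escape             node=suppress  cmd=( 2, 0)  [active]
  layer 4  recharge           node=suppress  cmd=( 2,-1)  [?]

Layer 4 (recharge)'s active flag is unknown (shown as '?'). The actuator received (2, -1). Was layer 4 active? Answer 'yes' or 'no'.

yes

If layer 4 is active=yes:
  actuator would be (2, -1)
If layer 4 is active=no:
  actuator would be (2, 0)
Observed (2, -1), so layer 4 was active.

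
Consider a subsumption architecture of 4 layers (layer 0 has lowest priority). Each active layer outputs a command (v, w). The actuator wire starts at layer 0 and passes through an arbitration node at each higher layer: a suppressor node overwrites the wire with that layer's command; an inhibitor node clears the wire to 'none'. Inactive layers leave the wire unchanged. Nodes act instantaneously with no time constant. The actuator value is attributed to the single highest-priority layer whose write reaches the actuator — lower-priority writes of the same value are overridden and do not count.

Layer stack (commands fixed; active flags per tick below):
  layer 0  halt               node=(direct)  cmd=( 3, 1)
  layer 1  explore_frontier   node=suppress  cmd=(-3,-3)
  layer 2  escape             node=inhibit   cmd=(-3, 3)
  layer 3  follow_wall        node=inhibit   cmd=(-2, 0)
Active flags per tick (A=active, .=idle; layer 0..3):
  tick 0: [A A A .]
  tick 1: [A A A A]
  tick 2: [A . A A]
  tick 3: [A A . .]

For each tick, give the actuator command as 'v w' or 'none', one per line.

tick 0:
  L0 halt: active, feeds wire = (3, 1)
  L1 explore_frontier: active, suppressor → wire = (-3, -3)
  L2 escape: active, inhibitor → wire = none
  L3 follow_wall: idle → wire stays none
  actuator = none
tick 1:
  L0 halt: active, feeds wire = (3, 1)
  L1 explore_frontier: active, suppressor → wire = (-3, -3)
  L2 escape: active, inhibitor → wire = none
  L3 follow_wall: active, inhibitor → wire = none
  actuator = none
tick 2:
  L0 halt: active, feeds wire = (3, 1)
  L1 explore_frontier: idle → wire stays (3, 1)
  L2 escape: active, inhibitor → wire = none
  L3 follow_wall: active, inhibitor → wire = none
  actuator = none
tick 3:
  L0 halt: active, feeds wire = (3, 1)
  L1 explore_frontier: active, suppressor → wire = (-3, -3)
  L2 escape: idle → wire stays (-3, -3)
  L3 follow_wall: idle → wire stays (-3, -3)
  actuator = (-3, -3)

none
none
none
-3 -3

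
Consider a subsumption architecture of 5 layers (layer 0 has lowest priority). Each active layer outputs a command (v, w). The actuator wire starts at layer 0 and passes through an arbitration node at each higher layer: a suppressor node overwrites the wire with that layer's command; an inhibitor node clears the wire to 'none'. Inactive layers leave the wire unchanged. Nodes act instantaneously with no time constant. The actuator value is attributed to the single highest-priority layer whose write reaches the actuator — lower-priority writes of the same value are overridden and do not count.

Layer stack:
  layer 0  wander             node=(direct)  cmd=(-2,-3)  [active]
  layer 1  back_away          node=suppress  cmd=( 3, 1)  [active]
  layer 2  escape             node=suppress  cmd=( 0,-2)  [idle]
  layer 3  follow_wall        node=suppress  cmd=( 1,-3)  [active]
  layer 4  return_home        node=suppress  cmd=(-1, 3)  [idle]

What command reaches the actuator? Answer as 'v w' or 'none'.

L0 wander: active, feeds wire = (-2, -3)
L1 back_away: active, suppressor → wire = (3, 1)
L2 escape: idle → wire stays (3, 1)
L3 follow_wall: active, suppressor → wire = (1, -3)
L4 return_home: idle → wire stays (1, -3)
actuator = (1, -3)

1 -3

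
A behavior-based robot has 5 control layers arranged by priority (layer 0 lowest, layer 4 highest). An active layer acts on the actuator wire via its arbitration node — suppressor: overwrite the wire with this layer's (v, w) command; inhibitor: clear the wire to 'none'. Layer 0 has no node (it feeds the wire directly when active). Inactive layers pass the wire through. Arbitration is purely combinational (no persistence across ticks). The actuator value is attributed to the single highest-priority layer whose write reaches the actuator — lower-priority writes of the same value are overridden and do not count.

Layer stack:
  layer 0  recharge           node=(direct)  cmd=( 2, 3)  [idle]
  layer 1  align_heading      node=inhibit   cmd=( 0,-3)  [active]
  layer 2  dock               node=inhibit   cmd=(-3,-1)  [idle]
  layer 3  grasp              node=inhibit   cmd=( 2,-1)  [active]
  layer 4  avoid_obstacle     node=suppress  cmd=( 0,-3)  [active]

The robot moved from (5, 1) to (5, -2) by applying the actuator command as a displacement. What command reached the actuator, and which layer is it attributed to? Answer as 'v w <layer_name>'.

displacement = (5, -2) − (5, 1) = (0, -3)
[0] recharge off; wire := none
[1] align_heading on (inhibit); wire := none
[2] dock off; pass none
[3] grasp on (inhibit); wire := none
[4] avoid_obstacle on (suppress); wire := (0, -3)
output (0, -3) — from layer 4 (avoid_obstacle)

0 -3 avoid_obstacle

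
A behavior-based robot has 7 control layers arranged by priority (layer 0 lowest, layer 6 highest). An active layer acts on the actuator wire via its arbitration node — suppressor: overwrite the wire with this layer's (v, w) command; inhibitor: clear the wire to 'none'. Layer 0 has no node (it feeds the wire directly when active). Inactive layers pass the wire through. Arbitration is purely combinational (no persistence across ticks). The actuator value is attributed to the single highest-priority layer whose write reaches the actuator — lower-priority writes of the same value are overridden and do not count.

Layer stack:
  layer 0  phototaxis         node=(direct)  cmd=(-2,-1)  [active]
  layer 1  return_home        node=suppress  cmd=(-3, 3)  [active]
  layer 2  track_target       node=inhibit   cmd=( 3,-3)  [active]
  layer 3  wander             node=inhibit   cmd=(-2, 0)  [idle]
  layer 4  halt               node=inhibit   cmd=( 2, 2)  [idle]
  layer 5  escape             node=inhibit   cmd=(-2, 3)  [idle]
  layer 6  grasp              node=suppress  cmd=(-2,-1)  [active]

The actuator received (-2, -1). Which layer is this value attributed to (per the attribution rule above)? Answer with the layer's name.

grasp

layer 0 (phototaxis) active — direct: (-2, -1)
layer 1 (return_home) active — suppresses: (-3, 3)
layer 2 (track_target) active — inhibits: none
layer 3 (wander) idle — unchanged: none
layer 4 (halt) idle — unchanged: none
layer 5 (escape) idle — unchanged: none
layer 6 (grasp) active — suppresses: (-2, -1)
→ actuator (-2, -1)
last writer: layer 6 = grasp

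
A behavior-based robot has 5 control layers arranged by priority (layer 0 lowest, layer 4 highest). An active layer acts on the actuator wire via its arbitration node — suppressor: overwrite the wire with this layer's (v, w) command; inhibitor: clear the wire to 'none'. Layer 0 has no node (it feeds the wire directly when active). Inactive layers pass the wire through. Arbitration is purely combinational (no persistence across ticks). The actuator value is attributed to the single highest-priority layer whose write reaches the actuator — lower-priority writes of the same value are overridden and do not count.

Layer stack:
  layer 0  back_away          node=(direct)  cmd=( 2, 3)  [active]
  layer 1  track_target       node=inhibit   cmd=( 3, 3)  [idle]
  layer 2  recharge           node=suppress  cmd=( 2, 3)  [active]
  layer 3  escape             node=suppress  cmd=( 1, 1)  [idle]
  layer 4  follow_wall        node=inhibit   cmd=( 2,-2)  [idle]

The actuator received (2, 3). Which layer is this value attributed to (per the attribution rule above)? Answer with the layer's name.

[0] back_away on; wire := (2, 3)
[1] track_target off; pass (2, 3)
[2] recharge on (suppress); wire := (2, 3)
[3] escape off; pass (2, 3)
[4] follow_wall off; pass (2, 3)
output (2, 3)
last writer: layer 2 = recharge

recharge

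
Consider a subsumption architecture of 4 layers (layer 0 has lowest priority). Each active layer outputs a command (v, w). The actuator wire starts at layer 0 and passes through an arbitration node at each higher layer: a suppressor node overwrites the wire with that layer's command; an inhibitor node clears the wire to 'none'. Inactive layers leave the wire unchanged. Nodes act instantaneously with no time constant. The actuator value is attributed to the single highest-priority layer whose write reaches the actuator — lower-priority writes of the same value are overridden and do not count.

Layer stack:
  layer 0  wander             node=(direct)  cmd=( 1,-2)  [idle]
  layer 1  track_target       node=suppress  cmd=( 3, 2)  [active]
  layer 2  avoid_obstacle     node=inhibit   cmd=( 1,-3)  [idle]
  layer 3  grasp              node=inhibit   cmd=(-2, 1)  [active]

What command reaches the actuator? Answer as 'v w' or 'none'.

L0 wander: idle → wire = none
L1 track_target: active, suppressor → wire = (3, 2)
L2 avoid_obstacle: idle → wire stays (3, 2)
L3 grasp: active, inhibitor → wire = none
actuator = none

none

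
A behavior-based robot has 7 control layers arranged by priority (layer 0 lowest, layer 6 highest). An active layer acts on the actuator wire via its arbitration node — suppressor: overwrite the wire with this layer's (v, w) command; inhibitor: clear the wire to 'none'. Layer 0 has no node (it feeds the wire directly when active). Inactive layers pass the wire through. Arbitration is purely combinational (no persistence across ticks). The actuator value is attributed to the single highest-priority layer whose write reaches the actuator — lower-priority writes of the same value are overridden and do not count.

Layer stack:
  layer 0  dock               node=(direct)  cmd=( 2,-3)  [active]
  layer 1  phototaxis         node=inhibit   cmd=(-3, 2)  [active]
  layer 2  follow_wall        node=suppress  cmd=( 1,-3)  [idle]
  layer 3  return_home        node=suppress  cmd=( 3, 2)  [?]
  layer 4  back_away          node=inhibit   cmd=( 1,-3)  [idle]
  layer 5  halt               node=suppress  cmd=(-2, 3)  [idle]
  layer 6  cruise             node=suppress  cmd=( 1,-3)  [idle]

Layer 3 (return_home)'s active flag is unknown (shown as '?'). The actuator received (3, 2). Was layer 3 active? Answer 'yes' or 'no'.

yes

If layer 3 is active=yes:
  actuator would be (3, 2)
If layer 3 is active=no:
  actuator would be none
Observed (3, 2), so layer 3 was active.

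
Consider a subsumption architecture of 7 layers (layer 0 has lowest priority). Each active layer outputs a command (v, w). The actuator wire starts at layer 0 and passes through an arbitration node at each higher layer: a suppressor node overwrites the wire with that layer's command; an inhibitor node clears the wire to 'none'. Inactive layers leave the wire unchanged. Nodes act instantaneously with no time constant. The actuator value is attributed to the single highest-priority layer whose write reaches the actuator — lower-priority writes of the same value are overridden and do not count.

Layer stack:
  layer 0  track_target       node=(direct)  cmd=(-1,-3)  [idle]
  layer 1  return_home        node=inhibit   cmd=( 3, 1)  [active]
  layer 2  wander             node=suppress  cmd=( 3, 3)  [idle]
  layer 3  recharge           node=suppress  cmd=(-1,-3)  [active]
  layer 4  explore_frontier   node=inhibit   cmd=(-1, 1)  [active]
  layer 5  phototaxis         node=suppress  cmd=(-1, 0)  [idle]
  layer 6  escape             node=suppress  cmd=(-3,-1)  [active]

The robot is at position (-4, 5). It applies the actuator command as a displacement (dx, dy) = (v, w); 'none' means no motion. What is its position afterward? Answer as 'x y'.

-7 4

[0] track_target off; wire := none
[1] return_home on (inhibit); wire := none
[2] wander off; pass none
[3] recharge on (suppress); wire := (-1, -3)
[4] explore_frontier on (inhibit); wire := none
[5] phototaxis off; pass none
[6] escape on (suppress); wire := (-3, -1)
output (-3, -1)
position: (-4, 5) + (-3, -1) = (-7, 4)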